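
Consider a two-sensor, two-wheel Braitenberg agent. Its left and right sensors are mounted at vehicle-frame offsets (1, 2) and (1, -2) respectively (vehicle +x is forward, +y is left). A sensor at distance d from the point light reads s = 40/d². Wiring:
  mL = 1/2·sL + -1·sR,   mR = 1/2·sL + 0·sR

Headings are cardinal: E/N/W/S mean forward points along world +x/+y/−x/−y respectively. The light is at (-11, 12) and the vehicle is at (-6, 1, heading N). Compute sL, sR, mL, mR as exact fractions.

40/109 40/149 -1380/16241 20/109

left sensor world pos  = (-8, 2); dL² = 109
right sensor world pos = (-4, 2); dR² = 149
sL = 40/109 = 40/109
sR = 40/149 = 40/149
mL = 1/2·sL + -1·sR = -1380/16241
mR = 1/2·sL + 0·sR = 20/109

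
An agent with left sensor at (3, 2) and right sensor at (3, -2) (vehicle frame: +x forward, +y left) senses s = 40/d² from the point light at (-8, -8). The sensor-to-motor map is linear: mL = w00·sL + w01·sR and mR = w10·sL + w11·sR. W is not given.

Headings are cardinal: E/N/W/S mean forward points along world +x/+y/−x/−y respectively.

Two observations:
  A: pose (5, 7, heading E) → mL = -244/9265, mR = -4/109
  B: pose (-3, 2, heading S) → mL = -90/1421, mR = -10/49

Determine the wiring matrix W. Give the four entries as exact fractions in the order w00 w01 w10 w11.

-1 1/2 -1/2 0

obs A: pose=(5,7,E) → sL=8/109, sR=8/85, mL=-244/9265, mR=-4/109
obs B: pose=(-3,2,S) → sL=20/49, sR=20/29, mL=-90/1421, mR=-10/49
sensor matrix S = [[8/109, 8/85], [20/49, 20/29]]; det S = 32128/2633113
solve [mL_A; mL_B] = S·[w00; w01] and [mR_A; mR_B] = S·[w10; w11]:
  w00 = -1, w01 = 1/2, w10 = -1/2, w11 = 0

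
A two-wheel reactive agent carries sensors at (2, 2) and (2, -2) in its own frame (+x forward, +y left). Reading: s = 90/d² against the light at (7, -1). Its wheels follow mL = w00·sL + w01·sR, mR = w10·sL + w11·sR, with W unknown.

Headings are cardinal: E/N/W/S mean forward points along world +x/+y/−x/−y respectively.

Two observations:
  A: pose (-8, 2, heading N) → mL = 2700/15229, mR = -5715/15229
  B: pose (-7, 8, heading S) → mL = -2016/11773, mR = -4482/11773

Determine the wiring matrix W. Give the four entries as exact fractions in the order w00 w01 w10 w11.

obs A: pose=(-8,2,N) → sL=45/157, sR=45/97, mL=2700/15229, mR=-5715/15229
obs B: pose=(-7,8,S) → sL=90/193, sR=18/61, mL=-2016/11773, mR=-4482/11773
sensor matrix S = [[45/157, 45/97], [90/193, 18/61]]; det S = -23622840/179291017
solve [mL_A; mL_B] = S·[w00; w01] and [mR_A; mR_B] = S·[w10; w11]:
  w00 = -1, w01 = 1, w10 = -1/2, w11 = -1/2

-1 1 -1/2 -1/2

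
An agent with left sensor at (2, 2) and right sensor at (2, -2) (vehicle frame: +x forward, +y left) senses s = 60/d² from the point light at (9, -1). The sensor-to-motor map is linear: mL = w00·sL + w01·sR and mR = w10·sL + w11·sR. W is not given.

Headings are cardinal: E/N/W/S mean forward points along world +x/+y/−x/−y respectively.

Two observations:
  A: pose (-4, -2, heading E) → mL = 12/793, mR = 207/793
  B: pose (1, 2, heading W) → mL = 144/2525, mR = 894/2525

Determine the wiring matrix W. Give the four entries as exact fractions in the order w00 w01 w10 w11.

obs A: pose=(-4,-2,E) → sL=30/61, sR=6/13, mL=12/793, mR=207/793
obs B: pose=(1,2,W) → sL=60/101, sR=12/25, mL=144/2525, mR=894/2525
sensor matrix S = [[30/61, 6/13], [60/101, 12/25]]; det S = -15264/400465
solve [mL_A; mL_B] = S·[w00; w01] and [mR_A; mR_B] = S·[w10; w11]:
  w00 = 1/2, w01 = -1/2, w10 = 1, w11 = -1/2

1/2 -1/2 1 -1/2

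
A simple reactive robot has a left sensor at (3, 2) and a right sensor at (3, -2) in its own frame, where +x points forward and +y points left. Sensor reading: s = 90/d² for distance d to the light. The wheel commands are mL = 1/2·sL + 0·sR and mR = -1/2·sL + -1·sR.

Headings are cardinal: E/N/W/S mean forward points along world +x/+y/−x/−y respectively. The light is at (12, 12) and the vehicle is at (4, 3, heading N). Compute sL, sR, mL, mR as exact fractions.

45/68 5/4 45/136 -215/136

left sensor world pos  = (2, 6); dL² = 136
right sensor world pos = (6, 6); dR² = 72
sL = 90/136 = 45/68
sR = 90/72 = 5/4
mL = 1/2·sL + 0·sR = 45/136
mR = -1/2·sL + -1·sR = -215/136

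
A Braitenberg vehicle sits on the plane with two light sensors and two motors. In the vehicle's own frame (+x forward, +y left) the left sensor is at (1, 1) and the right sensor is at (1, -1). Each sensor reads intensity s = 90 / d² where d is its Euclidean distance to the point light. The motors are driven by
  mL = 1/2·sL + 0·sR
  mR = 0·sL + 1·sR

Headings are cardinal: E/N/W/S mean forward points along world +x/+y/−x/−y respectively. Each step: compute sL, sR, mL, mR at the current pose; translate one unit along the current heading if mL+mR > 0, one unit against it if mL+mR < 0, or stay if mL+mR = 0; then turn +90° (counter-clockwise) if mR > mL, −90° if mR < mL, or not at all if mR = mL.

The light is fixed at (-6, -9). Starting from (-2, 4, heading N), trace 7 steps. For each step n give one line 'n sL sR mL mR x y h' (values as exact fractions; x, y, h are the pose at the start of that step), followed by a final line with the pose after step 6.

n=0: pose=(-2,4,N); sL=18/41, sR=90/221; mL=9/41, mR=90/221; mL+mR=5679/9061 → advance +1; mR−mL=1701/9061 → turn +1·90°
n=1: pose=(-2,5,W); sL=45/89, sR=5/13; mL=45/178, mR=5/13; mL+mR=1475/2314 → advance +1; mR−mL=305/2314 → turn +1·90°
n=2: pose=(-3,5,S); sL=18/37, sR=90/173; mL=9/37, mR=90/173; mL+mR=4887/6401 → advance +1; mR−mL=1773/6401 → turn +1·90°
n=3: pose=(-3,4,E); sL=45/106, sR=9/16; mL=45/212, mR=9/16; mL+mR=657/848 → advance +1; mR−mL=297/848 → turn +1·90°
n=4: pose=(-2,4,N); sL=18/41, sR=90/221; mL=9/41, mR=90/221; mL+mR=5679/9061 → advance +1; mR−mL=1701/9061 → turn +1·90°
n=5: pose=(-2,5,W); sL=45/89, sR=5/13; mL=45/178, mR=5/13; mL+mR=1475/2314 → advance +1; mR−mL=305/2314 → turn +1·90°
n=6: pose=(-3,5,S); sL=18/37, sR=90/173; mL=9/37, mR=90/173; mL+mR=4887/6401 → advance +1; mR−mL=1773/6401 → turn +1·90°

0 18/41 90/221 9/41 90/221 -2 4 N
1 45/89 5/13 45/178 5/13 -2 5 W
2 18/37 90/173 9/37 90/173 -3 5 S
3 45/106 9/16 45/212 9/16 -3 4 E
4 18/41 90/221 9/41 90/221 -2 4 N
5 45/89 5/13 45/178 5/13 -2 5 W
6 18/37 90/173 9/37 90/173 -3 5 S
final -3 4 E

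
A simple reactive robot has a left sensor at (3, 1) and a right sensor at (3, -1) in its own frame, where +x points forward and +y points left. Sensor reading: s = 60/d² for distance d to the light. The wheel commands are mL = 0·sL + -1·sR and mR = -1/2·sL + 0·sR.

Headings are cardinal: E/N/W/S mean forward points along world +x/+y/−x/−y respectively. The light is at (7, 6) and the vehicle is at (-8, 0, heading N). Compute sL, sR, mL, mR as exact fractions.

12/53 12/41 -12/41 -6/53

left sensor world pos  = (-9, 3); dL² = 265
right sensor world pos = (-7, 3); dR² = 205
sL = 60/265 = 12/53
sR = 60/205 = 12/41
mL = 0·sL + -1·sR = -12/41
mR = -1/2·sL + 0·sR = -6/53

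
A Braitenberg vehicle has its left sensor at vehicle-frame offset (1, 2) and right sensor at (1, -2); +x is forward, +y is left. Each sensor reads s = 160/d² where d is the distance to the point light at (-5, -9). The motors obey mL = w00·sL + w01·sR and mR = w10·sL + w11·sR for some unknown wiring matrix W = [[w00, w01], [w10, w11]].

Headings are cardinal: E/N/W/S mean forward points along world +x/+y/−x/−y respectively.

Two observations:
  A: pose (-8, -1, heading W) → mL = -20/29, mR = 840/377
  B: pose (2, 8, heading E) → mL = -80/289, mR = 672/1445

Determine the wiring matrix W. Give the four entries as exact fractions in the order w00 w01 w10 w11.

0 -1/2 1/2 1/2

obs A: pose=(-8,-1,W) → sL=40/13, sR=40/29, mL=-20/29, mR=840/377
obs B: pose=(2,8,E) → sL=32/85, sR=160/289, mL=-80/289, mR=672/1445
sensor matrix S = [[40/13, 40/29], [32/85, 160/289]]; det S = 129024/108953
solve [mL_A; mL_B] = S·[w00; w01] and [mR_A; mR_B] = S·[w10; w11]:
  w00 = 0, w01 = -1/2, w10 = 1/2, w11 = 1/2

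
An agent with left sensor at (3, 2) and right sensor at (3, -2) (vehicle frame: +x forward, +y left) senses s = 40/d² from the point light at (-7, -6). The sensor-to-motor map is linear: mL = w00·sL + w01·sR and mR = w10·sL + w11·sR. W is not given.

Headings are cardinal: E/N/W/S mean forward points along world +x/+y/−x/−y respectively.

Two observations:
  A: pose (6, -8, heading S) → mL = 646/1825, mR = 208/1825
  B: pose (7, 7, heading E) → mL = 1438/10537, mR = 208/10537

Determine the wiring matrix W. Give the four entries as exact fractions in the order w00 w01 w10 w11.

obs A: pose=(6,-8,S) → sL=4/25, sR=20/73, mL=646/1825, mR=208/1825
obs B: pose=(7,7,E) → sL=20/257, sR=4/41, mL=1438/10537, mR=208/10537
sensor matrix S = [[4/25, 20/73], [20/257, 4/41]]; det S = -109824/19230025
solve [mL_A; mL_B] = S·[w00; w01] and [mR_A; mR_B] = S·[w10; w11]:
  w00 = 1/2, w01 = 1, w10 = -1, w11 = 1

1/2 1 -1 1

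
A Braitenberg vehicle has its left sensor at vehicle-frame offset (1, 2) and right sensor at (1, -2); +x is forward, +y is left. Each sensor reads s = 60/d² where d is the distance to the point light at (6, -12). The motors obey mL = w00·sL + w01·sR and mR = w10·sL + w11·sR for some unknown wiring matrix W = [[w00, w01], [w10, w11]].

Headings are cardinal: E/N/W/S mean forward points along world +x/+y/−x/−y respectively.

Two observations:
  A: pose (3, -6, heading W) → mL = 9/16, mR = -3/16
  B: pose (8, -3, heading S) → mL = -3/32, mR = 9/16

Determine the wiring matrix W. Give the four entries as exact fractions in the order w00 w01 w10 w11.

obs A: pose=(3,-6,W) → sL=15/8, sR=3/4, mL=9/16, mR=-3/16
obs B: pose=(8,-3,S) → sL=3/4, sR=15/16, mL=-3/32, mR=9/16
sensor matrix S = [[15/8, 3/4], [3/4, 15/16]]; det S = 153/128
solve [mL_A; mL_B] = S·[w00; w01] and [mR_A; mR_B] = S·[w10; w11]:
  w00 = 1/2, w01 = -1/2, w10 = -1/2, w11 = 1

1/2 -1/2 -1/2 1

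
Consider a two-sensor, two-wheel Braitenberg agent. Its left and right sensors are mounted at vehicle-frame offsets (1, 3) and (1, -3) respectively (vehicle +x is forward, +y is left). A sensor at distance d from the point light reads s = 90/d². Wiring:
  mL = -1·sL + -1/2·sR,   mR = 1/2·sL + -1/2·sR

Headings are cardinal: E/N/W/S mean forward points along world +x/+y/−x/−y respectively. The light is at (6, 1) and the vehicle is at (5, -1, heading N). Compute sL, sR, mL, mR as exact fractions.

90/17 18 -243/17 -108/17

left sensor world pos  = (2, 0); dL² = 17
right sensor world pos = (8, 0); dR² = 5
sL = 90/17 = 90/17
sR = 90/5 = 18
mL = -1·sL + -1/2·sR = -243/17
mR = 1/2·sL + -1/2·sR = -108/17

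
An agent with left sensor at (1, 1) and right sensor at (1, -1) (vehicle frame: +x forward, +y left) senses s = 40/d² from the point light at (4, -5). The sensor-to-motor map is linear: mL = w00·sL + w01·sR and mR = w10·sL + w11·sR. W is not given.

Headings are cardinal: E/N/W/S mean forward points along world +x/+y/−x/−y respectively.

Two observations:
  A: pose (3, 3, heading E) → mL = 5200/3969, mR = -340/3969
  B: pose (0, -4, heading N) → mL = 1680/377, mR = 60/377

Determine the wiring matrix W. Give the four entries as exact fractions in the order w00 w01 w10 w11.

1 1 -1 1/2

obs A: pose=(3,3,E) → sL=40/81, sR=40/49, mL=5200/3969, mR=-340/3969
obs B: pose=(0,-4,N) → sL=40/29, sR=40/13, mL=1680/377, mR=60/377
sensor matrix S = [[40/81, 40/49], [40/29, 40/13]]; det S = 588800/1496313
solve [mL_A; mL_B] = S·[w00; w01] and [mR_A; mR_B] = S·[w10; w11]:
  w00 = 1, w01 = 1, w10 = -1, w11 = 1/2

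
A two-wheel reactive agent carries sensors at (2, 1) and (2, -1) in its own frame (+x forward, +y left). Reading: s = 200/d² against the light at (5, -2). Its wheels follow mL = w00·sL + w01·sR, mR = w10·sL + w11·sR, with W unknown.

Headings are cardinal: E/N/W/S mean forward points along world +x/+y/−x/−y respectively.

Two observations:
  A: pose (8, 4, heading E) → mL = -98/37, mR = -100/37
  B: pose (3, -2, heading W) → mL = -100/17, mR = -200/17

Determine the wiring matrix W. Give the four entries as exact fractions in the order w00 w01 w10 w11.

obs A: pose=(8,4,E) → sL=100/37, sR=4, mL=-98/37, mR=-100/37
obs B: pose=(3,-2,W) → sL=200/17, sR=200/17, mL=-100/17, mR=-200/17
sensor matrix S = [[100/37, 4], [200/17, 200/17]]; det S = -9600/629
solve [mL_A; mL_B] = S·[w00; w01] and [mR_A; mR_B] = S·[w10; w11]:
  w00 = 1/2, w01 = -1, w10 = -1, w11 = 0

1/2 -1 -1 0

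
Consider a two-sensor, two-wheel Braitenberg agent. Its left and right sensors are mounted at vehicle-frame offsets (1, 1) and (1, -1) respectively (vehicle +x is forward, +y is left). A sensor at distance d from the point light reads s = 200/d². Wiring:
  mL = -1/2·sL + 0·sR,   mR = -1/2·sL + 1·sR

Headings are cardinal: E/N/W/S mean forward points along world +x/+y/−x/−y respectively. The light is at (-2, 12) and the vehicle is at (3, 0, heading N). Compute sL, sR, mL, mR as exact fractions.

left sensor world pos  = (2, 1); dL² = 137
right sensor world pos = (4, 1); dR² = 157
sL = 200/137 = 200/137
sR = 200/157 = 200/157
mL = -1/2·sL + 0·sR = -100/137
mR = -1/2·sL + 1·sR = 11700/21509

200/137 200/157 -100/137 11700/21509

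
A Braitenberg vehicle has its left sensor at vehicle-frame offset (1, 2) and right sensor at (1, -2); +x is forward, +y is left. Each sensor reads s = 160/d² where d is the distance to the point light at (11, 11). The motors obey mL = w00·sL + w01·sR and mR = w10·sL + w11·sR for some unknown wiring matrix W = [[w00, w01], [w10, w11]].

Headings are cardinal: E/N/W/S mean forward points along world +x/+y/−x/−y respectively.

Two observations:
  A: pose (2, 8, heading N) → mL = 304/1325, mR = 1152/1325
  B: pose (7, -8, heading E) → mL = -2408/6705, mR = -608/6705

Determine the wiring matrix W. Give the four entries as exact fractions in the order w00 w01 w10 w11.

-1 1/2 -1/2 1/2

obs A: pose=(2,8,N) → sL=32/25, sR=160/53, mL=304/1325, mR=1152/1325
obs B: pose=(7,-8,E) → sL=80/149, sR=16/45, mL=-2408/6705, mR=-608/6705
sensor matrix S = [[32/25, 160/53], [80/149, 16/45]]; det S = -10356736/8884125
solve [mL_A; mL_B] = S·[w00; w01] and [mR_A; mR_B] = S·[w10; w11]:
  w00 = -1, w01 = 1/2, w10 = -1/2, w11 = 1/2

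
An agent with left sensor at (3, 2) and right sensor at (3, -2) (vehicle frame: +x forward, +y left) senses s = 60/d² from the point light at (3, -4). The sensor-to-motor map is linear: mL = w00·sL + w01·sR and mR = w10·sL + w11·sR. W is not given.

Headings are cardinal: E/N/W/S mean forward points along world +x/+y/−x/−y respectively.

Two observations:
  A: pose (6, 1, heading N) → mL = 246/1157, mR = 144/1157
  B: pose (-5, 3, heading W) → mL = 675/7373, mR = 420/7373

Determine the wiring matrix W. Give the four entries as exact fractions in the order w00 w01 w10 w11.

obs A: pose=(6,1,N) → sL=12/13, sR=60/89, mL=246/1157, mR=144/1157
obs B: pose=(-5,3,W) → sL=30/73, sR=30/101, mL=675/7373, mR=420/7373
sensor matrix S = [[12/13, 60/89], [30/73, 30/101]]; det S = -24480/8530561
solve [mL_A; mL_B] = S·[w00; w01] and [mR_A; mR_B] = S·[w10; w11]:
  w00 = -1/2, w01 = 1, w10 = 1/2, w11 = -1/2

-1/2 1 1/2 -1/2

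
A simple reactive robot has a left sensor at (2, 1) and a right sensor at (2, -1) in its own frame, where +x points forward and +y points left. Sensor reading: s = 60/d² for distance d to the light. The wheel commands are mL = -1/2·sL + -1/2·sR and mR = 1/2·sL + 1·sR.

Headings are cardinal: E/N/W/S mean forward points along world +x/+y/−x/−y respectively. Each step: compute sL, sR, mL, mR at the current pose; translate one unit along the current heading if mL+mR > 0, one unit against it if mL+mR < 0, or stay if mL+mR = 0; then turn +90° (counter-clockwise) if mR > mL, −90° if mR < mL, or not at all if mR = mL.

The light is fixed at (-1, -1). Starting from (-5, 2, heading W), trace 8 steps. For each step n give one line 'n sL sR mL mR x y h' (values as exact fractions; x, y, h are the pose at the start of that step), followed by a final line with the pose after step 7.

n=0: pose=(-5,2,W); sL=3/2, sR=15/13; mL=-69/52, mR=99/52; mL+mR=15/26 → advance +1; mR−mL=42/13 → turn +1·90°
n=1: pose=(-6,2,S); sL=60/17, sR=60/37; mL=-1620/629, mR=2130/629; mL+mR=30/37 → advance +1; mR−mL=3750/629 → turn +1·90°
n=2: pose=(-6,1,E); sL=10/3, sR=6; mL=-14/3, mR=23/3; mL+mR=3 → advance +1; mR−mL=37/3 → turn +1·90°
n=3: pose=(-5,1,N); sL=60/41, sR=12/5; mL=-396/205, mR=642/205; mL+mR=6/5 → advance +1; mR−mL=1038/205 → turn +1·90°
n=4: pose=(-5,2,W); sL=3/2, sR=15/13; mL=-69/52, mR=99/52; mL+mR=15/26 → advance +1; mR−mL=42/13 → turn +1·90°
n=5: pose=(-6,2,S); sL=60/17, sR=60/37; mL=-1620/629, mR=2130/629; mL+mR=30/37 → advance +1; mR−mL=3750/629 → turn +1·90°
n=6: pose=(-6,1,E); sL=10/3, sR=6; mL=-14/3, mR=23/3; mL+mR=3 → advance +1; mR−mL=37/3 → turn +1·90°
n=7: pose=(-5,1,N); sL=60/41, sR=12/5; mL=-396/205, mR=642/205; mL+mR=6/5 → advance +1; mR−mL=1038/205 → turn +1·90°

0 3/2 15/13 -69/52 99/52 -5 2 W
1 60/17 60/37 -1620/629 2130/629 -6 2 S
2 10/3 6 -14/3 23/3 -6 1 E
3 60/41 12/5 -396/205 642/205 -5 1 N
4 3/2 15/13 -69/52 99/52 -5 2 W
5 60/17 60/37 -1620/629 2130/629 -6 2 S
6 10/3 6 -14/3 23/3 -6 1 E
7 60/41 12/5 -396/205 642/205 -5 1 N
final -5 2 W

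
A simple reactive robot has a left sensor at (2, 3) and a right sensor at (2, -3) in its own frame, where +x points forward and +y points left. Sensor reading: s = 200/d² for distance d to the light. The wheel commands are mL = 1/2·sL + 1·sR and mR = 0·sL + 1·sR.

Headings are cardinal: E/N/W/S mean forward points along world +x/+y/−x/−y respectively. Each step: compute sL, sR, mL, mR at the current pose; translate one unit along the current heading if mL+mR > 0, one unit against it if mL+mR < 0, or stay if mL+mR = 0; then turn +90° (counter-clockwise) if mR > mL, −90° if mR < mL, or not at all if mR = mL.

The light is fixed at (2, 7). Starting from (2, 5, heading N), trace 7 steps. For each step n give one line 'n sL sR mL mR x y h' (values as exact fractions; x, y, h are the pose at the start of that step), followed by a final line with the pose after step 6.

0 200/9 200/9 100/3 200/9 2 5 N
1 25 10 45/2 10 2 6 E
2 8 200/13 252/13 200/13 3 6 S
3 100/13 100 1350/13 100 3 5 W
4 200/9 200/9 100/3 200/9 2 5 N
5 25 10 45/2 10 2 6 E
6 8 200/13 252/13 200/13 3 6 S
final 3 5 W

n=0: pose=(2,5,N); sL=200/9, sR=200/9; mL=100/3, mR=200/9; mL+mR=500/9 → advance +1; mR−mL=-100/9 → turn -1·90°
n=1: pose=(2,6,E); sL=25, sR=10; mL=45/2, mR=10; mL+mR=65/2 → advance +1; mR−mL=-25/2 → turn -1·90°
n=2: pose=(3,6,S); sL=8, sR=200/13; mL=252/13, mR=200/13; mL+mR=452/13 → advance +1; mR−mL=-4 → turn -1·90°
n=3: pose=(3,5,W); sL=100/13, sR=100; mL=1350/13, mR=100; mL+mR=2650/13 → advance +1; mR−mL=-50/13 → turn -1·90°
n=4: pose=(2,5,N); sL=200/9, sR=200/9; mL=100/3, mR=200/9; mL+mR=500/9 → advance +1; mR−mL=-100/9 → turn -1·90°
n=5: pose=(2,6,E); sL=25, sR=10; mL=45/2, mR=10; mL+mR=65/2 → advance +1; mR−mL=-25/2 → turn -1·90°
n=6: pose=(3,6,S); sL=8, sR=200/13; mL=252/13, mR=200/13; mL+mR=452/13 → advance +1; mR−mL=-4 → turn -1·90°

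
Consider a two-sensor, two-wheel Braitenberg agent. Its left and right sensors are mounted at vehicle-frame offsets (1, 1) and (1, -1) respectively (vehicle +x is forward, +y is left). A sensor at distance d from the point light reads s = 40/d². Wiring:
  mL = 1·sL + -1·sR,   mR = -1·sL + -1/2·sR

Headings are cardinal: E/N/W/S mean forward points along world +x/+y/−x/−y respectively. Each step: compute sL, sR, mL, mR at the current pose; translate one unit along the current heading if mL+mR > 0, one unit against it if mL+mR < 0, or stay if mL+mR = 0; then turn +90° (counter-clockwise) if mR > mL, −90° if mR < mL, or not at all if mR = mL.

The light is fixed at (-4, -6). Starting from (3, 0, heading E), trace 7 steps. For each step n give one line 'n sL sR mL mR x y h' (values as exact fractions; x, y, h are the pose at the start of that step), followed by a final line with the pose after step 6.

n=0: pose=(3,0,E); sL=40/113, sR=40/89; mL=-960/10057, mR=-5820/10057; mL+mR=-60/89 → advance -1; mR−mL=-4860/10057 → turn -1·90°
n=1: pose=(2,0,S); sL=20/37, sR=4/5; mL=-48/185, mR=-174/185; mL+mR=-6/5 → advance -1; mR−mL=-126/185 → turn -1·90°
n=2: pose=(2,1,W); sL=40/61, sR=40/89; mL=1120/5429, mR=-4780/5429; mL+mR=-60/89 → advance -1; mR−mL=-5900/5429 → turn -1·90°
n=3: pose=(3,1,N); sL=2/5, sR=5/16; mL=7/80, mR=-89/160; mL+mR=-15/32 → advance -1; mR−mL=-103/160 → turn -1·90°
n=4: pose=(3,0,E); sL=40/113, sR=40/89; mL=-960/10057, mR=-5820/10057; mL+mR=-60/89 → advance -1; mR−mL=-4860/10057 → turn -1·90°
n=5: pose=(2,0,S); sL=20/37, sR=4/5; mL=-48/185, mR=-174/185; mL+mR=-6/5 → advance -1; mR−mL=-126/185 → turn -1·90°
n=6: pose=(2,1,W); sL=40/61, sR=40/89; mL=1120/5429, mR=-4780/5429; mL+mR=-60/89 → advance -1; mR−mL=-5900/5429 → turn -1·90°

0 40/113 40/89 -960/10057 -5820/10057 3 0 E
1 20/37 4/5 -48/185 -174/185 2 0 S
2 40/61 40/89 1120/5429 -4780/5429 2 1 W
3 2/5 5/16 7/80 -89/160 3 1 N
4 40/113 40/89 -960/10057 -5820/10057 3 0 E
5 20/37 4/5 -48/185 -174/185 2 0 S
6 40/61 40/89 1120/5429 -4780/5429 2 1 W
final 3 1 N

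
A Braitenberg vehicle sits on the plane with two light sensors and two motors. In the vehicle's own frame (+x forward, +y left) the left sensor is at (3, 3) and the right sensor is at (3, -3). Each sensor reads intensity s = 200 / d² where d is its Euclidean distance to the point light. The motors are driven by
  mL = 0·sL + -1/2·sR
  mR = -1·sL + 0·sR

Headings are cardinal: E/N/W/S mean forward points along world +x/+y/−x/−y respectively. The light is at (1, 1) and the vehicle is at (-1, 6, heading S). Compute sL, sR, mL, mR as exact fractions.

40 200/29 -100/29 -40

left sensor world pos  = (2, 3); dL² = 5
right sensor world pos = (-4, 3); dR² = 29
sL = 200/5 = 40
sR = 200/29 = 200/29
mL = 0·sL + -1/2·sR = -100/29
mR = -1·sL + 0·sR = -40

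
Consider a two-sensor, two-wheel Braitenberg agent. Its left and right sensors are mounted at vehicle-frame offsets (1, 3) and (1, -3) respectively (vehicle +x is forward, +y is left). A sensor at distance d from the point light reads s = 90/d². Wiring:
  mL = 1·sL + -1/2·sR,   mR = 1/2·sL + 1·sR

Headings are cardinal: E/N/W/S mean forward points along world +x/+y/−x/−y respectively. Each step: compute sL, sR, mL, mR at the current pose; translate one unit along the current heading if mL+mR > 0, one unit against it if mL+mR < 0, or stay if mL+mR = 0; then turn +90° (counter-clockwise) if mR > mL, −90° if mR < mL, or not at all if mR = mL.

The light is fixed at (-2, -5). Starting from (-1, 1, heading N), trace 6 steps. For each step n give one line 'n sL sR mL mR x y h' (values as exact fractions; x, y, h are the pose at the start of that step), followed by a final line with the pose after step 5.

0 90/53 18/13 693/689 1539/689 -1 1 N
1 45/8 9/10 207/40 297/80 -1 2 W
2 90/73 90/73 45/73 135/73 -2 2 N
3 45/13 45/61 4905/1586 3915/1586 -2 3 W
4 90/97 18/17 657/1649 2511/1649 -3 3 N
5 9/4 45/74 72/37 513/296 -3 4 W
final -4 4 N

n=0: pose=(-1,1,N); sL=90/53, sR=18/13; mL=693/689, mR=1539/689; mL+mR=2232/689 → advance +1; mR−mL=846/689 → turn +1·90°
n=1: pose=(-1,2,W); sL=45/8, sR=9/10; mL=207/40, mR=297/80; mL+mR=711/80 → advance +1; mR−mL=-117/80 → turn -1·90°
n=2: pose=(-2,2,N); sL=90/73, sR=90/73; mL=45/73, mR=135/73; mL+mR=180/73 → advance +1; mR−mL=90/73 → turn +1·90°
n=3: pose=(-2,3,W); sL=45/13, sR=45/61; mL=4905/1586, mR=3915/1586; mL+mR=4410/793 → advance +1; mR−mL=-495/793 → turn -1·90°
n=4: pose=(-3,3,N); sL=90/97, sR=18/17; mL=657/1649, mR=2511/1649; mL+mR=3168/1649 → advance +1; mR−mL=1854/1649 → turn +1·90°
n=5: pose=(-3,4,W); sL=9/4, sR=45/74; mL=72/37, mR=513/296; mL+mR=1089/296 → advance +1; mR−mL=-63/296 → turn -1·90°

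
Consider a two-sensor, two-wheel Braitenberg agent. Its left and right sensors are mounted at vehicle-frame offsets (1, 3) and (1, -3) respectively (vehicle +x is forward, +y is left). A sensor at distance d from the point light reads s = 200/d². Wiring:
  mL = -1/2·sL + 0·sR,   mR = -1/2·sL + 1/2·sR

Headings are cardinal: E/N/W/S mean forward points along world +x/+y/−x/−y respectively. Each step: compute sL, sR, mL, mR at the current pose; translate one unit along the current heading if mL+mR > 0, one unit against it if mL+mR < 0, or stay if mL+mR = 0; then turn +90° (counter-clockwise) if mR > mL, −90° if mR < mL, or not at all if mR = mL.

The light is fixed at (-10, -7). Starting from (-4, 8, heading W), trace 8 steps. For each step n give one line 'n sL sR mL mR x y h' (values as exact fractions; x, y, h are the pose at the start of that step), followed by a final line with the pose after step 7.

n=0: pose=(-4,8,W); sL=200/169, sR=200/349; mL=-100/169, mR=-18000/58981; mL+mR=-52900/58981 → advance -1; mR−mL=100/349 → turn +1·90°
n=1: pose=(-3,8,S); sL=25/37, sR=50/53; mL=-25/74, mR=525/3922; mL+mR=-400/1961 → advance -1; mR−mL=25/53 → turn +1·90°
n=2: pose=(-3,9,E); sL=8/17, sR=200/233; mL=-4/17, mR=768/3961; mL+mR=-164/3961 → advance -1; mR−mL=100/233 → turn +1·90°
n=3: pose=(-4,9,N); sL=100/149, sR=20/37; mL=-50/149, mR=-360/5513; mL+mR=-2210/5513 → advance -1; mR−mL=10/37 → turn +1·90°
n=4: pose=(-4,8,W); sL=200/169, sR=200/349; mL=-100/169, mR=-18000/58981; mL+mR=-52900/58981 → advance -1; mR−mL=100/349 → turn +1·90°
n=5: pose=(-3,8,S); sL=25/37, sR=50/53; mL=-25/74, mR=525/3922; mL+mR=-400/1961 → advance -1; mR−mL=25/53 → turn +1·90°
n=6: pose=(-3,9,E); sL=8/17, sR=200/233; mL=-4/17, mR=768/3961; mL+mR=-164/3961 → advance -1; mR−mL=100/233 → turn +1·90°
n=7: pose=(-4,9,N); sL=100/149, sR=20/37; mL=-50/149, mR=-360/5513; mL+mR=-2210/5513 → advance -1; mR−mL=10/37 → turn +1·90°

0 200/169 200/349 -100/169 -18000/58981 -4 8 W
1 25/37 50/53 -25/74 525/3922 -3 8 S
2 8/17 200/233 -4/17 768/3961 -3 9 E
3 100/149 20/37 -50/149 -360/5513 -4 9 N
4 200/169 200/349 -100/169 -18000/58981 -4 8 W
5 25/37 50/53 -25/74 525/3922 -3 8 S
6 8/17 200/233 -4/17 768/3961 -3 9 E
7 100/149 20/37 -50/149 -360/5513 -4 9 N
final -4 8 W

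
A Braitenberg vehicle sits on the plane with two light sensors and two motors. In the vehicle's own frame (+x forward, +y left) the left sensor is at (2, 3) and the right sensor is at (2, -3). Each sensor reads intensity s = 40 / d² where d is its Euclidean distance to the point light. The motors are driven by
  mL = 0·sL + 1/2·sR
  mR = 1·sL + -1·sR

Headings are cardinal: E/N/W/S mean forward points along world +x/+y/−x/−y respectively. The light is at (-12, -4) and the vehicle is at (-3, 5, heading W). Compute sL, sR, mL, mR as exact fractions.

left sensor world pos  = (-5, 2); dL² = 85
right sensor world pos = (-5, 8); dR² = 193
sL = 40/85 = 8/17
sR = 40/193 = 40/193
mL = 0·sL + 1/2·sR = 20/193
mR = 1·sL + -1·sR = 864/3281

8/17 40/193 20/193 864/3281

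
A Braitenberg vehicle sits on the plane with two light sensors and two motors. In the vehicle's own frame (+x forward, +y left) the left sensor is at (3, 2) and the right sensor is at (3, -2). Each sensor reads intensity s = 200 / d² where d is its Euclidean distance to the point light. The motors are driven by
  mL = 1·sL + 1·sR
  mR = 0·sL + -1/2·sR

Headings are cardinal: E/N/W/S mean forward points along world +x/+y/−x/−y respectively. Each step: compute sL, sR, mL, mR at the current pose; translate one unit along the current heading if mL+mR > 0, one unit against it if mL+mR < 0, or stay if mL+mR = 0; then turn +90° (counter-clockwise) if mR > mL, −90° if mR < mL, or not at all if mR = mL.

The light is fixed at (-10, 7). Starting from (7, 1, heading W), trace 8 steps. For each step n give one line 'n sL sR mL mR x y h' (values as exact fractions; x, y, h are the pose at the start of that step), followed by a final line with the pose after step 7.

0 10/13 50/53 1180/689 -25/53 7 1 W
1 40/41 200/333 21520/13653 -100/333 6 1 N
2 20/37 20/41 1560/1517 -10/41 6 2 E
3 8/17 200/289 336/289 -100/289 7 2 S
4 10/13 50/53 1180/689 -25/53 7 1 W
5 40/41 200/333 21520/13653 -100/333 6 1 N
6 20/37 20/41 1560/1517 -10/41 6 2 E
7 8/17 200/289 336/289 -100/289 7 2 S
final 7 1 W

n=0: pose=(7,1,W); sL=10/13, sR=50/53; mL=1180/689, mR=-25/53; mL+mR=855/689 → advance +1; mR−mL=-1505/689 → turn -1·90°
n=1: pose=(6,1,N); sL=40/41, sR=200/333; mL=21520/13653, mR=-100/333; mL+mR=17420/13653 → advance +1; mR−mL=-8540/4551 → turn -1·90°
n=2: pose=(6,2,E); sL=20/37, sR=20/41; mL=1560/1517, mR=-10/41; mL+mR=1190/1517 → advance +1; mR−mL=-1930/1517 → turn -1·90°
n=3: pose=(7,2,S); sL=8/17, sR=200/289; mL=336/289, mR=-100/289; mL+mR=236/289 → advance +1; mR−mL=-436/289 → turn -1·90°
n=4: pose=(7,1,W); sL=10/13, sR=50/53; mL=1180/689, mR=-25/53; mL+mR=855/689 → advance +1; mR−mL=-1505/689 → turn -1·90°
n=5: pose=(6,1,N); sL=40/41, sR=200/333; mL=21520/13653, mR=-100/333; mL+mR=17420/13653 → advance +1; mR−mL=-8540/4551 → turn -1·90°
n=6: pose=(6,2,E); sL=20/37, sR=20/41; mL=1560/1517, mR=-10/41; mL+mR=1190/1517 → advance +1; mR−mL=-1930/1517 → turn -1·90°
n=7: pose=(7,2,S); sL=8/17, sR=200/289; mL=336/289, mR=-100/289; mL+mR=236/289 → advance +1; mR−mL=-436/289 → turn -1·90°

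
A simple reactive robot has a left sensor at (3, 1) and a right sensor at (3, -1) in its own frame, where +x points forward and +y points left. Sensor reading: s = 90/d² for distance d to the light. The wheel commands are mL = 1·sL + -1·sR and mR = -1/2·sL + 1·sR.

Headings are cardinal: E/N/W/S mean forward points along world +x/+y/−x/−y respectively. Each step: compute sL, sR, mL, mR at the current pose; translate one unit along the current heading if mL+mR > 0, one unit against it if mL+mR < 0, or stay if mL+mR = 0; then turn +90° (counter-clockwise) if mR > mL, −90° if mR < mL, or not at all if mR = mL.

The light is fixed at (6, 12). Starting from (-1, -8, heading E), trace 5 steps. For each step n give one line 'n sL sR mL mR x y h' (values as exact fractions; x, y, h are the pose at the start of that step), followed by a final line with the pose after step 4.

0 90/377 90/457 7200/172289 13365/172289 -1 -8 E
1 45/169 45/157 -540/26533 8145/53066 0 -8 N
2 90/481 2/9 -152/4329 557/4329 0 -7 W
3 9/52 45/274 63/7124 1107/14248 -1 -7 S
4 90/377 90/457 7200/172289 13365/172289 -1 -8 E
final 0 -8 N

n=0: pose=(-1,-8,E); sL=90/377, sR=90/457; mL=7200/172289, mR=13365/172289; mL+mR=45/377 → advance +1; mR−mL=6165/172289 → turn +1·90°
n=1: pose=(0,-8,N); sL=45/169, sR=45/157; mL=-540/26533, mR=8145/53066; mL+mR=45/338 → advance +1; mR−mL=9225/53066 → turn +1·90°
n=2: pose=(0,-7,W); sL=90/481, sR=2/9; mL=-152/4329, mR=557/4329; mL+mR=45/481 → advance +1; mR−mL=709/4329 → turn +1·90°
n=3: pose=(-1,-7,S); sL=9/52, sR=45/274; mL=63/7124, mR=1107/14248; mL+mR=9/104 → advance +1; mR−mL=981/14248 → turn +1·90°
n=4: pose=(-1,-8,E); sL=90/377, sR=90/457; mL=7200/172289, mR=13365/172289; mL+mR=45/377 → advance +1; mR−mL=6165/172289 → turn +1·90°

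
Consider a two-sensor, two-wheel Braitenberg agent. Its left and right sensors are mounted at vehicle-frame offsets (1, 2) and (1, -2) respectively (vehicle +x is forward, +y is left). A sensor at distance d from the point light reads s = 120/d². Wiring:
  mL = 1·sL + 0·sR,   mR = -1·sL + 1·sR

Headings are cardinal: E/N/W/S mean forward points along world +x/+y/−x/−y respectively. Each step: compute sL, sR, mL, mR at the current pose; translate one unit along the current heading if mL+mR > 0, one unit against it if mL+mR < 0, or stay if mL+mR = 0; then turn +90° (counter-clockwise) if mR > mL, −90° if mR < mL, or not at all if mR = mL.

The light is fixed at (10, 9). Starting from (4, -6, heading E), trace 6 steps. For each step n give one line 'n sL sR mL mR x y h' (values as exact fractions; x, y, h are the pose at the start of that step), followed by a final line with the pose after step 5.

n=0: pose=(4,-6,E); sL=60/97, sR=60/157; mL=60/97, mR=-3600/15229; mL+mR=60/157 → advance +1; mR−mL=-13020/15229 → turn -1·90°
n=1: pose=(5,-6,S); sL=24/53, sR=24/61; mL=24/53, mR=-192/3233; mL+mR=24/61 → advance +1; mR−mL=-1656/3233 → turn -1·90°
n=2: pose=(5,-7,W); sL=1/3, sR=15/29; mL=1/3, mR=16/87; mL+mR=15/29 → advance +1; mR−mL=-13/87 → turn -1·90°
n=3: pose=(4,-7,N); sL=120/289, sR=120/241; mL=120/289, mR=5760/69649; mL+mR=120/241 → advance +1; mR−mL=-23160/69649 → turn -1·90°
n=4: pose=(4,-6,E); sL=60/97, sR=60/157; mL=60/97, mR=-3600/15229; mL+mR=60/157 → advance +1; mR−mL=-13020/15229 → turn -1·90°
n=5: pose=(5,-6,S); sL=24/53, sR=24/61; mL=24/53, mR=-192/3233; mL+mR=24/61 → advance +1; mR−mL=-1656/3233 → turn -1·90°

0 60/97 60/157 60/97 -3600/15229 4 -6 E
1 24/53 24/61 24/53 -192/3233 5 -6 S
2 1/3 15/29 1/3 16/87 5 -7 W
3 120/289 120/241 120/289 5760/69649 4 -7 N
4 60/97 60/157 60/97 -3600/15229 4 -6 E
5 24/53 24/61 24/53 -192/3233 5 -6 S
final 5 -7 W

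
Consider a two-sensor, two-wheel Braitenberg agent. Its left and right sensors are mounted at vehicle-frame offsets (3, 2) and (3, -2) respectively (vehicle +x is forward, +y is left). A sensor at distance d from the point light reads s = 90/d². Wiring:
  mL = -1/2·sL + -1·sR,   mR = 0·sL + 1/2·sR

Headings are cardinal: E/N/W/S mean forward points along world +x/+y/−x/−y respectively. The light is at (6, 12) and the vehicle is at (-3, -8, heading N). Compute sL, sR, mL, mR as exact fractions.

9/41 45/169 -5211/13858 45/338

left sensor world pos  = (-5, -5); dL² = 410
right sensor world pos = (-1, -5); dR² = 338
sL = 90/410 = 9/41
sR = 90/338 = 45/169
mL = -1/2·sL + -1·sR = -5211/13858
mR = 0·sL + 1/2·sR = 45/338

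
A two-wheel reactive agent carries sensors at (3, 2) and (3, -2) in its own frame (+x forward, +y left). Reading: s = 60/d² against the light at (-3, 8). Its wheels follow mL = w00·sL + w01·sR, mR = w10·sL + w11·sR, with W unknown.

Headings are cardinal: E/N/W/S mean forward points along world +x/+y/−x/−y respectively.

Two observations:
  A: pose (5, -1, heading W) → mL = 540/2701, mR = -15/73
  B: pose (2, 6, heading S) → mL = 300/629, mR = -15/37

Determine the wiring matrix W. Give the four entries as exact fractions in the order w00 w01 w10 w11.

-1/2 1/2 -1/2 0

obs A: pose=(5,-1,W) → sL=30/73, sR=30/37, mL=540/2701, mR=-15/73
obs B: pose=(2,6,S) → sL=30/37, sR=30/17, mL=300/629, mR=-15/37
sensor matrix S = [[30/73, 30/37], [30/37, 30/17]]; det S = 115200/1698929
solve [mL_A; mL_B] = S·[w00; w01] and [mR_A; mR_B] = S·[w10; w11]:
  w00 = -1/2, w01 = 1/2, w10 = -1/2, w11 = 0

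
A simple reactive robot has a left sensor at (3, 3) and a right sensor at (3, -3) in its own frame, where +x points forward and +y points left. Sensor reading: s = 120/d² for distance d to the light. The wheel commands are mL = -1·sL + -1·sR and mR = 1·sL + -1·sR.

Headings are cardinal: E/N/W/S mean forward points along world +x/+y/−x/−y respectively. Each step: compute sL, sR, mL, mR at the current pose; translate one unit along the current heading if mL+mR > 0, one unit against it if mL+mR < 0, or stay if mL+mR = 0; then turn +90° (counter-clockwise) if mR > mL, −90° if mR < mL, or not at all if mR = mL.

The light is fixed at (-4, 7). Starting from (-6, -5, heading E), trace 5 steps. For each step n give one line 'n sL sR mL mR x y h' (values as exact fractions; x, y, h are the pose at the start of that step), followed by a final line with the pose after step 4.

n=0: pose=(-6,-5,E); sL=60/41, sR=60/113; mL=-9240/4633, mR=4320/4633; mL+mR=-120/113 → advance -1; mR−mL=120/41 → turn +1·90°
n=1: pose=(-7,-5,N); sL=40/39, sR=40/27; mL=-880/351, mR=-160/351; mL+mR=-80/27 → advance -1; mR−mL=80/39 → turn +1·90°
n=2: pose=(-7,-6,W); sL=30/73, sR=15/17; mL=-1605/1241, mR=-585/1241; mL+mR=-30/17 → advance -1; mR−mL=60/73 → turn +1·90°
n=3: pose=(-6,-6,S); sL=120/257, sR=120/281; mL=-64560/72217, mR=2880/72217; mL+mR=-240/281 → advance -1; mR−mL=240/257 → turn +1·90°
n=4: pose=(-6,-5,E); sL=60/41, sR=60/113; mL=-9240/4633, mR=4320/4633; mL+mR=-120/113 → advance -1; mR−mL=120/41 → turn +1·90°

0 60/41 60/113 -9240/4633 4320/4633 -6 -5 E
1 40/39 40/27 -880/351 -160/351 -7 -5 N
2 30/73 15/17 -1605/1241 -585/1241 -7 -6 W
3 120/257 120/281 -64560/72217 2880/72217 -6 -6 S
4 60/41 60/113 -9240/4633 4320/4633 -6 -5 E
final -7 -5 N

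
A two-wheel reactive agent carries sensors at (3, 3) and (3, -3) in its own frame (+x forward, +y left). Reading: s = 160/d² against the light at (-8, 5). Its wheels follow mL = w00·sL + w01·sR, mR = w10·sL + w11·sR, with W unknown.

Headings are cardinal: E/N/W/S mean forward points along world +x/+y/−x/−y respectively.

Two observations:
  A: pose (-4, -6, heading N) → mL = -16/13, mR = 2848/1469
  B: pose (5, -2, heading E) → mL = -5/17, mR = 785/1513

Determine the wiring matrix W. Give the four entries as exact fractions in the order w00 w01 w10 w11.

-1/2 0 1/2 1/2

obs A: pose=(-4,-6,N) → sL=32/13, sR=160/113, mL=-16/13, mR=2848/1469
obs B: pose=(5,-2,E) → sL=10/17, sR=40/89, mL=-5/17, mR=785/1513
sensor matrix S = [[32/13, 160/113], [10/17, 40/89]]; det S = 607680/2222597
solve [mL_A; mL_B] = S·[w00; w01] and [mR_A; mR_B] = S·[w10; w11]:
  w00 = -1/2, w01 = 0, w10 = 1/2, w11 = 1/2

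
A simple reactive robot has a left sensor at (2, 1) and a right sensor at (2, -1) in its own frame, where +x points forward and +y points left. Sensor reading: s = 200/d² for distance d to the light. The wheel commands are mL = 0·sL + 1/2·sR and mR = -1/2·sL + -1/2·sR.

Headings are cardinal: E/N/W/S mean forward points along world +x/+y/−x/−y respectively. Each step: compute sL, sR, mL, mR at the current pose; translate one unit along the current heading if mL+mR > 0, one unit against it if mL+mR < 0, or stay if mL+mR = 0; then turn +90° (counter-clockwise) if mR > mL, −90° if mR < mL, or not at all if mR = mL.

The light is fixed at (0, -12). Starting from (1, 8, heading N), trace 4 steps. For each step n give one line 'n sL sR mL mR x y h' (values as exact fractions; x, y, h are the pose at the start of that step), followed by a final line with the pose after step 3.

n=0: pose=(1,8,N); sL=50/121, sR=25/61; mL=25/122, mR=-6075/14762; mL+mR=-25/121 → advance -1; mR−mL=-4550/7381 → turn -1·90°
n=1: pose=(1,7,E); sL=200/409, sR=200/333; mL=100/333, mR=-74200/136197; mL+mR=-100/409 → advance -1; mR−mL=-115100/136197 → turn -1·90°
n=2: pose=(0,7,S); sL=20/29, sR=20/29; mL=10/29, mR=-20/29; mL+mR=-10/29 → advance -1; mR−mL=-30/29 → turn -1·90°
n=3: pose=(0,8,W); sL=40/73, sR=40/89; mL=20/89, mR=-3240/6497; mL+mR=-20/73 → advance -1; mR−mL=-4700/6497 → turn -1·90°

0 50/121 25/61 25/122 -6075/14762 1 8 N
1 200/409 200/333 100/333 -74200/136197 1 7 E
2 20/29 20/29 10/29 -20/29 0 7 S
3 40/73 40/89 20/89 -3240/6497 0 8 W
final 1 8 N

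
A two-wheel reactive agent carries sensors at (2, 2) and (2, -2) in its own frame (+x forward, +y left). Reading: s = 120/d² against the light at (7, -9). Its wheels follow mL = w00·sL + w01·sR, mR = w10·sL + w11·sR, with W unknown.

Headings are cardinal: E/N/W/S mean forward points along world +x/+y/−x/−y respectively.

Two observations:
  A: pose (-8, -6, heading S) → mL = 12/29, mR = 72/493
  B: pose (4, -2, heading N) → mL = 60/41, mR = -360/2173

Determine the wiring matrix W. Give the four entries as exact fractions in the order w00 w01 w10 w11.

0 1 1/2 -1/2

obs A: pose=(-8,-6,S) → sL=12/17, sR=12/29, mL=12/29, mR=72/493
obs B: pose=(4,-2,N) → sL=60/53, sR=60/41, mL=60/41, mR=-360/2173
sensor matrix S = [[12/17, 12/29], [60/53, 60/41]]; det S = 604800/1071289
solve [mL_A; mL_B] = S·[w00; w01] and [mR_A; mR_B] = S·[w10; w11]:
  w00 = 0, w01 = 1, w10 = 1/2, w11 = -1/2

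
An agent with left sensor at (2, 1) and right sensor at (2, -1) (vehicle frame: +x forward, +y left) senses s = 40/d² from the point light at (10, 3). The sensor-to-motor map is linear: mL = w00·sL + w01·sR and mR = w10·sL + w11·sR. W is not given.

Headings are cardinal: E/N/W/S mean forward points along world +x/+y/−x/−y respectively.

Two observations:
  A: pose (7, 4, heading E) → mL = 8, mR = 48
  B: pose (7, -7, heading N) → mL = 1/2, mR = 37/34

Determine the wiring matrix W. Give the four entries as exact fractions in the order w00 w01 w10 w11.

obs A: pose=(7,4,E) → sL=8, sR=40, mL=8, mR=48
obs B: pose=(7,-7,N) → sL=1/2, sR=10/17, mL=1/2, mR=37/34
sensor matrix S = [[8, 40], [1/2, 10/17]]; det S = -260/17
solve [mL_A; mL_B] = S·[w00; w01] and [mR_A; mR_B] = S·[w10; w11]:
  w00 = 1, w01 = 0, w10 = 1, w11 = 1

1 0 1 1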